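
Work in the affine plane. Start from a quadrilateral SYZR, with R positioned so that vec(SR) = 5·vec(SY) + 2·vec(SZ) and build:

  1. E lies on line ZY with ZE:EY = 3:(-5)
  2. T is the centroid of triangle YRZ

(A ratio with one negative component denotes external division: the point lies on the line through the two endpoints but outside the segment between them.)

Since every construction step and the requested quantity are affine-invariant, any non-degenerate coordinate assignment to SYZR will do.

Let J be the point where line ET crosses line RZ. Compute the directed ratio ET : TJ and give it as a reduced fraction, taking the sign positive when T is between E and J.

ET:TJ = -11/2

Assign S = (0, 0), Y = (1, 0), Z = (0, 1), R = (5, 2) — the answer is frame-independent, so this choice is without loss of generality.
1. E lies on line ZY with ZE:EY = 3:(-5) ⇒ E = (-3/2, 5/2)
2. T is the centroid of triangle YRZ ⇒ T = (2, 1)
line ET meets RZ at J = (15/11, 14/11)
T = E + t·(J−E) with t = 11/9, so ET:TJ = 11/9:-2/9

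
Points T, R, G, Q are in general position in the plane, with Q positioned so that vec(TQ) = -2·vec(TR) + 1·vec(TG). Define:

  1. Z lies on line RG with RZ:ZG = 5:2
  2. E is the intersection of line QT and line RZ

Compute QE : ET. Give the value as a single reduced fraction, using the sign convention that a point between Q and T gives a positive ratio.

Set T = (0, 0), R = (1, 0), G = (0, 1), Q = (-2, 1); any affine frame gives the same invariant.
1. Z lies on line RG with RZ:ZG = 5:2 ⇒ Z = (2/7, 5/7)
2. E is the intersection of line QT and line RZ ⇒ E = (2, -1)
E = Q + t·(T−Q) with t = 2, so QE:ET = t:(1−t) = 2:-1

QE:ET = -2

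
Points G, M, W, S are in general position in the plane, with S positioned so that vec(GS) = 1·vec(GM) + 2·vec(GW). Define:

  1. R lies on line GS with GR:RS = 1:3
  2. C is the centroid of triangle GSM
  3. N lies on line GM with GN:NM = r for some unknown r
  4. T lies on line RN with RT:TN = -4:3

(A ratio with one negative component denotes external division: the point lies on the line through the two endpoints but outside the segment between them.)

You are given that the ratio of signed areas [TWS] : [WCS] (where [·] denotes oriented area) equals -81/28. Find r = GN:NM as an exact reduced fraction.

Set G = (0, 0), M = (1, 0), W = (0, 1), S = (1, 2); any affine frame gives the same invariant.
1. R lies on line GS with GR:RS = 1:3 ⇒ R = (1/4, 1/2)
2. C is the centroid of triangle GSM ⇒ C = (2/3, 2/3)
3. With GN:NM = r, write λ = r/(r+1) so N = G + λ·(M−G); N is affine-linear in λ
4. T lies on line RN with RT:TN = -4:3 ⇒ T is an affine combination of earlier points and hence also affine-linear in λ
Every point depending on N is an affine combination of N and λ-independent points, so each such coordinate is linear in λ; the λ² term in each signed area is a multiple of (M−G)×(M−G) = 0, so 2·[TWS] and 2·[WCS] are each linear in λ. Evaluating at λ=0 and λ=1:
  2·[TWS] = -4·λ − 7/4,   2·[WCS] = 1
So [TWS]:[WCS] = (-4·λ − 7/4) / (1). Setting this equal to -81/28:
  -4·λ − 7/4 = -81/28·(1)  ⇒  λ = 2/7
Then r = λ/(1−λ) = (2/7)/(5/7) = 2/5. Check: with r = 2/5, N = (2/7, 0) and [TWS]:[WCS] = -81/28 as required.

r = 2/5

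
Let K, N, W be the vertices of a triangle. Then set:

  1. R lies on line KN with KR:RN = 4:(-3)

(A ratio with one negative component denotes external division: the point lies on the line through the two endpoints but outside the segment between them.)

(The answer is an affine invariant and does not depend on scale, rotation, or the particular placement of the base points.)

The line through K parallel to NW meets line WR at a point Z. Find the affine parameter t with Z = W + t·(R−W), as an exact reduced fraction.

t = -1/3

Work in coordinates with K = (0, 0), N = (1, 0), W = (0, 1).
1. R lies on line KN with KR:RN = 4:(-3) ⇒ R = (4, 0)
through K parallel to NW: direction (-1, 1); meets WR at Z = (-4/3, 4/3)
Z = W + t·(R−W) with t = -1/3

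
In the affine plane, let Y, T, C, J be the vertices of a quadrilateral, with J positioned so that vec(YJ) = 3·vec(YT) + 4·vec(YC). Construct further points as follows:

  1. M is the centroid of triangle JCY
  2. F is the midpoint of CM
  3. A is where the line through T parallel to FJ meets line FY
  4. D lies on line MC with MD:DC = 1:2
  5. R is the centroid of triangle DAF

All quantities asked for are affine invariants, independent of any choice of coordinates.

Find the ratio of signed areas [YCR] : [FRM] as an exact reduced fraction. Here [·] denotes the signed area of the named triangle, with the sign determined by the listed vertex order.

[YCR]:[FRM] = -3/7

Work in coordinates with Y = (0, 0), T = (1, 0), C = (0, 1), J = (3, 4).
1. M is the centroid of triangle JCY ⇒ M = (1, 5/3)
2. F is the midpoint of CM ⇒ F = (1/2, 4/3)
3. A is where the line through T parallel to FJ meets line FY ⇒ A = (-2/3, -16/9)
4. D lies on line MC with MD:DC = 1:2 ⇒ D = (2/3, 13/9)
5. R is the centroid of triangle DAF ⇒ R = (1/6, 1/3)
2·[YCR] = -1/6, 2·[FRM] = 7/18
[YCR]:[FRM] = -1/6:7/18 = -3/7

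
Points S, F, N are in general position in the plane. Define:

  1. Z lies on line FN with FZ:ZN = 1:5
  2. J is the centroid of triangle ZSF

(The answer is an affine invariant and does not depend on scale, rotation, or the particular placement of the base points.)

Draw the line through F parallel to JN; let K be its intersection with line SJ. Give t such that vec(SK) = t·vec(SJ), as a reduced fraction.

Set S = (0, 0), F = (1, 0), N = (0, 1); any affine frame gives the same invariant.
1. Z lies on line FN with FZ:ZN = 1:5 ⇒ Z = (5/6, 1/6)
2. J is the centroid of triangle ZSF ⇒ J = (11/18, 1/18)
through F parallel to JN: direction (-11/18, 17/18); meets SJ at K = (17/18, 17/198)
K = S + t·(J−S) with t = 17/11

t = 17/11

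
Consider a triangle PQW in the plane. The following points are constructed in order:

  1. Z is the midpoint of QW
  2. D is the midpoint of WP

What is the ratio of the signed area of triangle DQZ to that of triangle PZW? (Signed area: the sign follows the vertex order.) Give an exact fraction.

Work in coordinates with P = (0, 0), Q = (1, 0), W = (0, 1).
1. Z is the midpoint of QW ⇒ Z = (1/2, 1/2)
2. D is the midpoint of WP ⇒ D = (0, 1/2)
2·[DQZ] = 1/4, 2·[PZW] = 1/2
[DQZ]:[PZW] = 1/4:1/2 = 1/2

[DQZ]:[PZW] = 1/2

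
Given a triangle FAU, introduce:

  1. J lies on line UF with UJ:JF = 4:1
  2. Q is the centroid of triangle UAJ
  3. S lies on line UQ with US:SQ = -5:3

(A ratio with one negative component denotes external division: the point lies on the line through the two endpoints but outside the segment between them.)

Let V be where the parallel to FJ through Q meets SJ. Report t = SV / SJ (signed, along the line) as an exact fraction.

t = 3/5

Set F = (0, 0), A = (1, 0), U = (0, 1); any affine frame gives the same invariant.
1. J lies on line UF with UJ:JF = 4:1 ⇒ J = (0, 1/5)
2. Q is the centroid of triangle UAJ ⇒ Q = (1/3, 2/5)
3. S lies on line UQ with US:SQ = -5:3 ⇒ S = (5/6, -1/2)
through Q parallel to FJ: direction (0, 1/5); meets SJ at V = (1/3, -2/25)
V = S + t·(J−S) with t = 3/5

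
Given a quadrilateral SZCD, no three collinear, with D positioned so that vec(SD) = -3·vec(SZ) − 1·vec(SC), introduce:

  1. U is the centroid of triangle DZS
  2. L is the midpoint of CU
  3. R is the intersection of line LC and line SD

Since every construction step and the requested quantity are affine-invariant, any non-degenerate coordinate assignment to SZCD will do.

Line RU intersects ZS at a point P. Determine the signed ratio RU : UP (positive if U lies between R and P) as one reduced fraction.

Choose coordinates S = (0, 0), Z = (1, 0), C = (0, 1), D = (-3, -1).
1. U is the centroid of triangle DZS ⇒ U = (-2/3, -1/3)
2. L is the midpoint of CU ⇒ L = (-1/3, 1/3)
3. R is the intersection of line LC and line SD ⇒ R = (-3/5, -1/5)
line RU meets ZS at P = (-1/2, 0)
U = R + t·(P−R) with t = -2/3, so RU:UP = -2/3:5/3

RU:UP = -2/5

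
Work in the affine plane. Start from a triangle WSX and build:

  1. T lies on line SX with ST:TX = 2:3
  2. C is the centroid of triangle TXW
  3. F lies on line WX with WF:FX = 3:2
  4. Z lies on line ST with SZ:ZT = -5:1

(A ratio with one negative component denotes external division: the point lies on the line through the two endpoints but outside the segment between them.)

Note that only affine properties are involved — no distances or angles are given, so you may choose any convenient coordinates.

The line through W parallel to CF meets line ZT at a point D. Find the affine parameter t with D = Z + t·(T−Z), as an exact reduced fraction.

Work in coordinates with W = (0, 0), S = (1, 0), X = (0, 1).
1. T lies on line SX with ST:TX = 2:3 ⇒ T = (3/5, 2/5)
2. C is the centroid of triangle TXW ⇒ C = (1/5, 7/15)
3. F lies on line WX with WF:FX = 3:2 ⇒ F = (0, 3/5)
4. Z lies on line ST with SZ:ZT = -5:1 ⇒ Z = (1/2, 1/2)
through W parallel to CF: direction (-1/5, 2/15); meets ZT at D = (3, -2)
D = Z + t·(T−Z) with t = 25

t = 25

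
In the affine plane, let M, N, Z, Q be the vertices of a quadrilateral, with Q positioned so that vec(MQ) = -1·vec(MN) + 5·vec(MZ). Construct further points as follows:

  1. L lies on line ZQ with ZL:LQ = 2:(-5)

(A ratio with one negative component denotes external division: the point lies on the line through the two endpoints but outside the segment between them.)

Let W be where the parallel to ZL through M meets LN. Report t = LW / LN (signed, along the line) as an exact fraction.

Choose coordinates M = (0, 0), N = (1, 0), Z = (0, 1), Q = (-1, 5).
1. L lies on line ZQ with ZL:LQ = 2:(-5) ⇒ L = (2/3, -5/3)
through M parallel to ZL: direction (2/3, -8/3); meets LN at W = (5/9, -20/9)
W = L + t·(N−L) with t = -1/3

t = -1/3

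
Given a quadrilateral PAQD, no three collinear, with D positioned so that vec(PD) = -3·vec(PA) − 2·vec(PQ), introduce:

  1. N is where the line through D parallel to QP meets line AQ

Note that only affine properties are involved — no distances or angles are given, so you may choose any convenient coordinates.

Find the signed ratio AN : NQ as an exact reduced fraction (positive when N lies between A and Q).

AN:NQ = -4/3

Set P = (0, 0), A = (1, 0), Q = (0, 1), D = (-3, -2); any affine frame gives the same invariant.
1. N is where the line through D parallel to QP meets line AQ ⇒ N = (-3, 4)
N = A + t·(Q−A) with t = 4, so AN:NQ = t:(1−t) = 4:-3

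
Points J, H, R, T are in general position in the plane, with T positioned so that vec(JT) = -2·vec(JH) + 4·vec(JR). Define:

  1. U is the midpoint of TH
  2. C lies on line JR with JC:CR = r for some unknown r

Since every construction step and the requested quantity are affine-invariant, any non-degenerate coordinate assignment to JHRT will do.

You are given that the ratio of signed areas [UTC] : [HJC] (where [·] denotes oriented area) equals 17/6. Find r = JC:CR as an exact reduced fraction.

r = -3/5

Set J = (0, 0), H = (1, 0), R = (0, 1), T = (-2, 4); any affine frame gives the same invariant.
1. U is the midpoint of TH ⇒ U = (-1/2, 2)
2. With JC:CR = r, write λ = r/(r+1) so C = J + λ·(R−J); C is affine-linear in λ
Every point depending on C is an affine combination of C and λ-independent points, so each such coordinate is linear in λ; the λ² term in each signed area is a multiple of (R−J)×(R−J) = 0, so 2·[UTC] and 2·[HJC] are each linear in λ. Evaluating at λ=0 and λ=1:
  2·[UTC] = -3/2·λ + 2,   2·[HJC] = −λ
So [UTC]:[HJC] = (-3/2·λ + 2) / (−λ). Setting this equal to 17/6:
  -3/2·λ + 2 = 17/6·(−λ)  ⇒  λ = -3/2
Then r = λ/(1−λ) = (-3/2)/(5/2) = -3/5. Check: with r = -3/5, C = (0, -3/2) and [UTC]:[HJC] = 17/6 as required.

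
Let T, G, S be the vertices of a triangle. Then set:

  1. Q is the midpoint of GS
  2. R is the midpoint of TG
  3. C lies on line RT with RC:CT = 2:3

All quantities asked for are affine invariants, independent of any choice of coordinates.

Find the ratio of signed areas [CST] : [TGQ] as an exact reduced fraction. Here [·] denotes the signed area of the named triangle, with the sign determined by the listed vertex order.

Work in coordinates with T = (0, 0), G = (1, 0), S = (0, 1).
1. Q is the midpoint of GS ⇒ Q = (1/2, 1/2)
2. R is the midpoint of TG ⇒ R = (1/2, 0)
3. C lies on line RT with RC:CT = 2:3 ⇒ C = (3/10, 0)
2·[CST] = 3/10, 2·[TGQ] = 1/2
[CST]:[TGQ] = 3/10:1/2 = 3/5

[CST]:[TGQ] = 3/5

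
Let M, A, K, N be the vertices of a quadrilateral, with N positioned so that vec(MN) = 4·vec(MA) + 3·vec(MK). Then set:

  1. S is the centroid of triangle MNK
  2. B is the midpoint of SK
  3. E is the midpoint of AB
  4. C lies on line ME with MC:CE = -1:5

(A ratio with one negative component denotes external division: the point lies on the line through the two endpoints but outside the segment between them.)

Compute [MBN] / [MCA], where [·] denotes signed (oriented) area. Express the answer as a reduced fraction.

[MBN]:[MCA] = -128/7

Work in coordinates with M = (0, 0), A = (1, 0), K = (0, 1), N = (4, 3).
1. S is the centroid of triangle MNK ⇒ S = (4/3, 4/3)
2. B is the midpoint of SK ⇒ B = (2/3, 7/6)
3. E is the midpoint of AB ⇒ E = (5/6, 7/12)
4. C lies on line ME with MC:CE = -1:5 ⇒ C = (-5/24, -7/48)
2·[MBN] = -8/3, 2·[MCA] = 7/48
[MBN]:[MCA] = -8/3:7/48 = -128/7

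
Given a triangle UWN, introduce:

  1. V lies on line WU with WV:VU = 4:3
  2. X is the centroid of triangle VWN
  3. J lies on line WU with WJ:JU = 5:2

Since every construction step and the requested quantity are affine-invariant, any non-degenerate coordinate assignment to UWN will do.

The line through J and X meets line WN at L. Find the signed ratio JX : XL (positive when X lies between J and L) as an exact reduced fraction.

Set U = (0, 0), W = (1, 0), N = (0, 1); any affine frame gives the same invariant.
1. V lies on line WU with WV:VU = 4:3 ⇒ V = (3/7, 0)
2. X is the centroid of triangle VWN ⇒ X = (10/21, 1/3)
3. J lies on line WU with WJ:JU = 5:2 ⇒ J = (2/7, 0)
line JX meets WN at L = (6/11, 5/11)
X = J + t·(L−J) with t = 11/15, so JX:XL = 11/15:4/15

JX:XL = 11/4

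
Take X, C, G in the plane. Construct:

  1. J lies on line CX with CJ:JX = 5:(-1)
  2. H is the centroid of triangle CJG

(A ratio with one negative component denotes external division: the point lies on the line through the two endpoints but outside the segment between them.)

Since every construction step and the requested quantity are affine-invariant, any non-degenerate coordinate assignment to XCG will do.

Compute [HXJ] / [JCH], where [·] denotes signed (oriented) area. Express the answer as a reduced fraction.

Work in coordinates with X = (0, 0), C = (1, 0), G = (0, 1).
1. J lies on line CX with CJ:JX = 5:(-1) ⇒ J = (-1/4, 0)
2. H is the centroid of triangle CJG ⇒ H = (1/4, 1/3)
2·[HXJ] = -1/12, 2·[JCH] = 5/12
[HXJ]:[JCH] = -1/12:5/12 = -1/5

[HXJ]:[JCH] = -1/5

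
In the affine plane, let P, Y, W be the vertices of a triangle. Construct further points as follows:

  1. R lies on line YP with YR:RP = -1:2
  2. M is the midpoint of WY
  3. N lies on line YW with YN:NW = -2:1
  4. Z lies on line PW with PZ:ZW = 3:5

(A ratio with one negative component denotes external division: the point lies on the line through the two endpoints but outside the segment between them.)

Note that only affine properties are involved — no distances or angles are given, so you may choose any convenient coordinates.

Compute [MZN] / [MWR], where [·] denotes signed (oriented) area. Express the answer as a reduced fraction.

[MZN]:[MWR] = 15/8

Assign P = (0, 0), Y = (1, 0), W = (0, 1) — the answer is frame-independent, so this choice is without loss of generality.
1. R lies on line YP with YR:RP = -1:2 ⇒ R = (2, 0)
2. M is the midpoint of WY ⇒ M = (1/2, 1/2)
3. N lies on line YW with YN:NW = -2:1 ⇒ N = (-1, 2)
4. Z lies on line PW with PZ:ZW = 3:5 ⇒ Z = (0, 3/8)
2·[MZN] = -15/16, 2·[MWR] = -1/2
[MZN]:[MWR] = -15/16:-1/2 = 15/8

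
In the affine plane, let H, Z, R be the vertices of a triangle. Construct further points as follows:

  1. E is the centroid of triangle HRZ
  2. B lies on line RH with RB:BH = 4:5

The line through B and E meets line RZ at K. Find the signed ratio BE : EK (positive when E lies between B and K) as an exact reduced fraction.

Work in coordinates with H = (0, 0), Z = (1, 0), R = (0, 1).
1. E is the centroid of triangle HRZ ⇒ E = (1/3, 1/3)
2. B lies on line RH with RB:BH = 4:5 ⇒ B = (0, 5/9)
line BE meets RZ at K = (4/3, -1/3)
E = B + t·(K−B) with t = 1/4, so BE:EK = 1/4:3/4

BE:EK = 1/3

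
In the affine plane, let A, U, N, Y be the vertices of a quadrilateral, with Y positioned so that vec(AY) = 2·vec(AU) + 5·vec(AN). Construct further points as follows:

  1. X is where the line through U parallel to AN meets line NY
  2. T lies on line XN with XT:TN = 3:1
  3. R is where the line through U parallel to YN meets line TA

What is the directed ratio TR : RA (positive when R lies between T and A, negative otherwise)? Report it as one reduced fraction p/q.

Set A = (0, 0), U = (1, 0), N = (0, 1), Y = (2, 5); any affine frame gives the same invariant.
1. X is where the line through U parallel to AN meets line NY ⇒ X = (1, 3)
2. T lies on line XN with XT:TN = 3:1 ⇒ T = (1/4, 3/2)
3. R is where the line through U parallel to YN meets line TA ⇒ R = (-1/2, -3)
R = T + t·(A−T) with t = 3, so TR:RA = t:(1−t) = 3:-2

TR:RA = -3/2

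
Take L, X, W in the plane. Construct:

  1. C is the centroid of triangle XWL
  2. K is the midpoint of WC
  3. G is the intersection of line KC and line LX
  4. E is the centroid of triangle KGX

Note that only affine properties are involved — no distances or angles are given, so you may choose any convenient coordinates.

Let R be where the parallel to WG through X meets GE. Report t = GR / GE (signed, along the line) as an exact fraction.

t = 3

Assign L = (0, 0), X = (1, 0), W = (0, 1) — the answer is frame-independent, so this choice is without loss of generality.
1. C is the centroid of triangle XWL ⇒ C = (1/3, 1/3)
2. K is the midpoint of WC ⇒ K = (1/6, 2/3)
3. G is the intersection of line KC and line LX ⇒ G = (1/2, 0)
4. E is the centroid of triangle KGX ⇒ E = (5/9, 2/9)
through X parallel to WG: direction (1/2, -1); meets GE at R = (2/3, 2/3)
R = G + t·(E−G) with t = 3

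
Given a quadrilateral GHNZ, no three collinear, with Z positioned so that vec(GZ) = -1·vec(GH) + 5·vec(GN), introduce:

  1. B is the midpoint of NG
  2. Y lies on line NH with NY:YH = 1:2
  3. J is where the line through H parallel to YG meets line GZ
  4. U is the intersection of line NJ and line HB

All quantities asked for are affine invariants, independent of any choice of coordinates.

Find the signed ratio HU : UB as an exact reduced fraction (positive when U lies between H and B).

Set G = (0, 0), H = (1, 0), N = (0, 1), Z = (-1, 5); any affine frame gives the same invariant.
1. B is the midpoint of NG ⇒ B = (0, 1/2)
2. Y lies on line NH with NY:YH = 1:2 ⇒ Y = (1/3, 2/3)
3. J is where the line through H parallel to YG meets line GZ ⇒ J = (2/7, -10/7)
4. U is the intersection of line NJ and line HB ⇒ U = (1/16, 15/32)
U = H + t·(B−H) with t = 15/16, so HU:UB = t:(1−t) = 15/16:1/16

HU:UB = 15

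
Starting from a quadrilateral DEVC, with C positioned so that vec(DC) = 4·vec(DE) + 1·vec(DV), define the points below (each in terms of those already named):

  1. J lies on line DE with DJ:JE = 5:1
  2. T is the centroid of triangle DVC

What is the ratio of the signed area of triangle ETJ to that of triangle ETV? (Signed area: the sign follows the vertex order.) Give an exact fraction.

[ETJ]:[ETV] = 1/9

Work in coordinates with D = (0, 0), E = (1, 0), V = (0, 1), C = (4, 1).
1. J lies on line DE with DJ:JE = 5:1 ⇒ J = (5/6, 0)
2. T is the centroid of triangle DVC ⇒ T = (4/3, 2/3)
2·[ETJ] = 1/9, 2·[ETV] = 1
[ETJ]:[ETV] = 1/9:1 = 1/9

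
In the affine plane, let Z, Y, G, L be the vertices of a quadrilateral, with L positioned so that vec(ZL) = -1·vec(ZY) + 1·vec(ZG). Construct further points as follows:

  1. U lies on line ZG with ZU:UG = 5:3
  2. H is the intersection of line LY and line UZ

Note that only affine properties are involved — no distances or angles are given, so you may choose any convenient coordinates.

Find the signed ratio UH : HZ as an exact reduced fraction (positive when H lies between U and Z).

UH:HZ = 1/4

Assign Z = (0, 0), Y = (1, 0), G = (0, 1), L = (-1, 1) — the answer is frame-independent, so this choice is without loss of generality.
1. U lies on line ZG with ZU:UG = 5:3 ⇒ U = (0, 5/8)
2. H is the intersection of line LY and line UZ ⇒ H = (0, 1/2)
H = U + t·(Z−U) with t = 1/5, so UH:HZ = t:(1−t) = 1/5:4/5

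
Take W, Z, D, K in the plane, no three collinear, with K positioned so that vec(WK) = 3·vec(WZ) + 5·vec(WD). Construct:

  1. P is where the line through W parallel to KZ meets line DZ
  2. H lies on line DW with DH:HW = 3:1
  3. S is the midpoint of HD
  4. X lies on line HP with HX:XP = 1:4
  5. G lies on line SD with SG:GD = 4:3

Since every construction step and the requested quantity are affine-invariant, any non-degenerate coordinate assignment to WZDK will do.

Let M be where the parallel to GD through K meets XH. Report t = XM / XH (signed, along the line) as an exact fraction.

t = -103/2

Assign W = (0, 0), Z = (1, 0), D = (0, 1), K = (3, 5) — the answer is frame-independent, so this choice is without loss of generality.
1. P is where the line through W parallel to KZ meets line DZ ⇒ P = (2/7, 5/7)
2. H lies on line DW with DH:HW = 3:1 ⇒ H = (0, 1/4)
3. S is the midpoint of HD ⇒ S = (0, 5/8)
4. X lies on line HP with HX:XP = 1:4 ⇒ X = (2/35, 12/35)
5. G lies on line SD with SG:GD = 4:3 ⇒ G = (0, 47/56)
through K parallel to GD: direction (0, 9/56); meets XH at M = (3, 41/8)
M = X + t·(H−X) with t = -103/2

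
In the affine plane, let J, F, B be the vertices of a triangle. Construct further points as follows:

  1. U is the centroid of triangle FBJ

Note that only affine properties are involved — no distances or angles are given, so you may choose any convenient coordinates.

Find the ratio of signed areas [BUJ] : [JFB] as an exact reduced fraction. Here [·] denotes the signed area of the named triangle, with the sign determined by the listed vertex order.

[BUJ]:[JFB] = -1/3

Choose coordinates J = (0, 0), F = (1, 0), B = (0, 1).
1. U is the centroid of triangle FBJ ⇒ U = (1/3, 1/3)
2·[BUJ] = -1/3, 2·[JFB] = 1
[BUJ]:[JFB] = -1/3:1 = -1/3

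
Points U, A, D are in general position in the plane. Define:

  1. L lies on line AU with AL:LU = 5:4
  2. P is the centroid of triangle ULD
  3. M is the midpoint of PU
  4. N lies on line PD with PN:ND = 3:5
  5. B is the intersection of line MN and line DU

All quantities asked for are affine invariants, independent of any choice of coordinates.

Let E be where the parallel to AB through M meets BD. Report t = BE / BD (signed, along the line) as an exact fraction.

Set U = (0, 0), A = (1, 0), D = (0, 1); any affine frame gives the same invariant.
1. L lies on line AU with AL:LU = 5:4 ⇒ L = (4/9, 0)
2. P is the centroid of triangle ULD ⇒ P = (4/27, 1/3)
3. M is the midpoint of PU ⇒ M = (2/27, 1/6)
4. N lies on line PD with PN:ND = 3:5 ⇒ N = (5/54, 7/12)
5. B is the intersection of line MN and line DU ⇒ B = (0, -3/2)
through M parallel to AB: direction (-1, -3/2); meets BD at E = (0, 1/18)
E = B + t·(D−B) with t = 28/45

t = 28/45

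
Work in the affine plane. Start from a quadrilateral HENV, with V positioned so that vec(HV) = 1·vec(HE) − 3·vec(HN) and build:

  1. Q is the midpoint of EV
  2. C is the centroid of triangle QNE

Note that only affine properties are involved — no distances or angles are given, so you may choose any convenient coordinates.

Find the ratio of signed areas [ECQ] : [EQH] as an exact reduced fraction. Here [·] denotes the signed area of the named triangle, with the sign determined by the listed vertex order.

[ECQ]:[EQH] = -1/3

Work in coordinates with H = (0, 0), E = (1, 0), N = (0, 1), V = (1, -3).
1. Q is the midpoint of EV ⇒ Q = (1, -3/2)
2. C is the centroid of triangle QNE ⇒ C = (2/3, -1/6)
2·[ECQ] = 1/2, 2·[EQH] = -3/2
[ECQ]:[EQH] = 1/2:-3/2 = -1/3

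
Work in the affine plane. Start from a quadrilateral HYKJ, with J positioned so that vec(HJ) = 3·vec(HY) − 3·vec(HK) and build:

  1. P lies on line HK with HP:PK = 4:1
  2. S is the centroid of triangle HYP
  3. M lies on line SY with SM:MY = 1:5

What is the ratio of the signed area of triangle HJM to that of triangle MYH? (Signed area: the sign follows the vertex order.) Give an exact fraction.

[HJM]:[MYH] = -9

Choose coordinates H = (0, 0), Y = (1, 0), K = (0, 1), J = (3, -3).
1. P lies on line HK with HP:PK = 4:1 ⇒ P = (0, 4/5)
2. S is the centroid of triangle HYP ⇒ S = (1/3, 4/15)
3. M lies on line SY with SM:MY = 1:5 ⇒ M = (4/9, 2/9)
2·[HJM] = 2, 2·[MYH] = -2/9
[HJM]:[MYH] = 2:-2/9 = -9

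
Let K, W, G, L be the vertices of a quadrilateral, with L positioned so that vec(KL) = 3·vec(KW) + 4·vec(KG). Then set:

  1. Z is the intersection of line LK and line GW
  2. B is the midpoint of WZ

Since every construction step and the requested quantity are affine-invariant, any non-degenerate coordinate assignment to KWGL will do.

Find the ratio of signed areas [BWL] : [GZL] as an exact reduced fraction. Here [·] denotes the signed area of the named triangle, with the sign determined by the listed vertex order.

[BWL]:[GZL] = 2/3

Set K = (0, 0), W = (1, 0), G = (0, 1), L = (3, 4); any affine frame gives the same invariant.
1. Z is the intersection of line LK and line GW ⇒ Z = (3/7, 4/7)
2. B is the midpoint of WZ ⇒ B = (5/7, 2/7)
2·[BWL] = 12/7, 2·[GZL] = 18/7
[BWL]:[GZL] = 12/7:18/7 = 2/3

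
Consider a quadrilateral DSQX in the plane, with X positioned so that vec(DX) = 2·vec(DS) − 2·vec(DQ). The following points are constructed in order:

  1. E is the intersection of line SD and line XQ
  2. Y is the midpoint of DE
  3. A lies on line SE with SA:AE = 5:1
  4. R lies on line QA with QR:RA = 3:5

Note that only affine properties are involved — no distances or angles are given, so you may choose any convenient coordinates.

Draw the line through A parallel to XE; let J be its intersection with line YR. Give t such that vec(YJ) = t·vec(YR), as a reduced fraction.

t = 56/51

Choose coordinates D = (0, 0), S = (1, 0), Q = (0, 1), X = (2, -2).
1. E is the intersection of line SD and line XQ ⇒ E = (2/3, 0)
2. Y is the midpoint of DE ⇒ Y = (1/3, 0)
3. A lies on line SE with SA:AE = 5:1 ⇒ A = (13/18, 0)
4. R lies on line QA with QR:RA = 3:5 ⇒ R = (13/48, 5/8)
through A parallel to XE: direction (-4/3, 2); meets YR at J = (9/34, 35/51)
J = Y + t·(R−Y) with t = 56/51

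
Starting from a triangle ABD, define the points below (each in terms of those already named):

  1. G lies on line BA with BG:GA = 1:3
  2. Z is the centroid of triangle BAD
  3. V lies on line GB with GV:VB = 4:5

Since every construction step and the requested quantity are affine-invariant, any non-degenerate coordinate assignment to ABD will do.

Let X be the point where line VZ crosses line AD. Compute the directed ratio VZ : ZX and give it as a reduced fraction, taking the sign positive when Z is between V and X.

Set A = (0, 0), B = (1, 0), D = (0, 1); any affine frame gives the same invariant.
1. G lies on line BA with BG:GA = 1:3 ⇒ G = (3/4, 0)
2. Z is the centroid of triangle BAD ⇒ Z = (1/3, 1/3)
3. V lies on line GB with GV:VB = 4:5 ⇒ V = (31/36, 0)
line VZ meets AD at X = (0, 31/57)
Z = V + t·(X−V) with t = 19/31, so VZ:ZX = 19/31:12/31

VZ:ZX = 19/12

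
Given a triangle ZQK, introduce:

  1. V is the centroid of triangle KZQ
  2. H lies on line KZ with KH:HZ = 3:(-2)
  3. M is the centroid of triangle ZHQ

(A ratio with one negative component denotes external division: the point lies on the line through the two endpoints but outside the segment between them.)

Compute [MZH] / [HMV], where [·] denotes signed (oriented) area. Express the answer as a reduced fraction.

Choose coordinates Z = (0, 0), Q = (1, 0), K = (0, 1).
1. V is the centroid of triangle KZQ ⇒ V = (1/3, 1/3)
2. H lies on line KZ with KH:HZ = 3:(-2) ⇒ H = (0, -2)
3. M is the centroid of triangle ZHQ ⇒ M = (1/3, -2/3)
2·[MZH] = 2/3, 2·[HMV] = 1/3
[MZH]:[HMV] = 2/3:1/3 = 2

[MZH]:[HMV] = 2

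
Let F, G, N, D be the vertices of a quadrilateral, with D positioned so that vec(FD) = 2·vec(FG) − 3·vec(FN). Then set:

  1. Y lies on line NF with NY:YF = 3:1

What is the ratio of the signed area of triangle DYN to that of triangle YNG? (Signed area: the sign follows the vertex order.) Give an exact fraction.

[DYN]:[YNG] = 2

Choose coordinates F = (0, 0), G = (1, 0), N = (0, 1), D = (2, -3).
1. Y lies on line NF with NY:YF = 3:1 ⇒ Y = (0, 1/4)
2·[DYN] = -3/2, 2·[YNG] = -3/4
[DYN]:[YNG] = -3/2:-3/4 = 2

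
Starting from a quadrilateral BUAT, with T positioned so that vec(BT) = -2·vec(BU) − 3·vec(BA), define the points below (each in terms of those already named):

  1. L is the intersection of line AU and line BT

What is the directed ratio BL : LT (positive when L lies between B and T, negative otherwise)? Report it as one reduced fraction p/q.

Set B = (0, 0), U = (1, 0), A = (0, 1), T = (-2, -3); any affine frame gives the same invariant.
1. L is the intersection of line AU and line BT ⇒ L = (2/5, 3/5)
L = B + t·(T−B) with t = -1/5, so BL:LT = t:(1−t) = -1/5:6/5

BL:LT = -1/6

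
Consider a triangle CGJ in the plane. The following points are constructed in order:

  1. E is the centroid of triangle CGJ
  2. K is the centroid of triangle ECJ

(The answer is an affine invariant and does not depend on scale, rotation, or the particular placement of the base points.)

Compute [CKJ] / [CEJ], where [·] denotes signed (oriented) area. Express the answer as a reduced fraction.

[CKJ]:[CEJ] = 1/3

Work in coordinates with C = (0, 0), G = (1, 0), J = (0, 1).
1. E is the centroid of triangle CGJ ⇒ E = (1/3, 1/3)
2. K is the centroid of triangle ECJ ⇒ K = (1/9, 4/9)
2·[CKJ] = 1/9, 2·[CEJ] = 1/3
[CKJ]:[CEJ] = 1/9:1/3 = 1/3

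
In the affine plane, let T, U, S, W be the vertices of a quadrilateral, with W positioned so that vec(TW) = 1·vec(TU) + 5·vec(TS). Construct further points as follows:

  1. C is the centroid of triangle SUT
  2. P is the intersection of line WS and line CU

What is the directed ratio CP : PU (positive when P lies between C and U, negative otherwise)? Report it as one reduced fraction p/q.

CP:PU = -2/5

Assign T = (0, 0), U = (1, 0), S = (0, 1), W = (1, 5) — the answer is frame-independent, so this choice is without loss of generality.
1. C is the centroid of triangle SUT ⇒ C = (1/3, 1/3)
2. P is the intersection of line WS and line CU ⇒ P = (-1/9, 5/9)
P = C + t·(U−C) with t = -2/3, so CP:PU = t:(1−t) = -2/3:5/3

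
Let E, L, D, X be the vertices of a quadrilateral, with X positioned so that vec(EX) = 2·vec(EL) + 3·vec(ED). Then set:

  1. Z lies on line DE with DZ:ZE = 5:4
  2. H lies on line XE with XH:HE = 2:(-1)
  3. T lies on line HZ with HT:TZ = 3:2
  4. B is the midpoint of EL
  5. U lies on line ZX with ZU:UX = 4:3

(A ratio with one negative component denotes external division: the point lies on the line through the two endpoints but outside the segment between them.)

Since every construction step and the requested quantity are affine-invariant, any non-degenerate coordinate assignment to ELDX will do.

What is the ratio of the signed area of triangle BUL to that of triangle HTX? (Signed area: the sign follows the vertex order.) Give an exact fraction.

[BUL]:[HTX] = 25/28

Set E = (0, 0), L = (1, 0), D = (0, 1), X = (2, 3); any affine frame gives the same invariant.
1. Z lies on line DE with DZ:ZE = 5:4 ⇒ Z = (0, 4/9)
2. H lies on line XE with XH:HE = 2:(-1) ⇒ H = (-2, -3)
3. T lies on line HZ with HT:TZ = 3:2 ⇒ T = (-4/5, -14/15)
4. B is the midpoint of EL ⇒ B = (1/2, 0)
5. U lies on line ZX with ZU:UX = 4:3 ⇒ U = (8/7, 40/21)
2·[BUL] = -20/21, 2·[HTX] = -16/15
[BUL]:[HTX] = -20/21:-16/15 = 25/28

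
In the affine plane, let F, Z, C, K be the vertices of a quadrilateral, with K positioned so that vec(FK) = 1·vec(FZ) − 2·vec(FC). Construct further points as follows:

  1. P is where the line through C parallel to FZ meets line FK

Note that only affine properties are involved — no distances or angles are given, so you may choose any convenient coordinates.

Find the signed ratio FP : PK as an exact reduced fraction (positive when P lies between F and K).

Choose coordinates F = (0, 0), Z = (1, 0), C = (0, 1), K = (1, -2).
1. P is where the line through C parallel to FZ meets line FK ⇒ P = (-1/2, 1)
P = F + t·(K−F) with t = -1/2, so FP:PK = t:(1−t) = -1/2:3/2

FP:PK = -1/3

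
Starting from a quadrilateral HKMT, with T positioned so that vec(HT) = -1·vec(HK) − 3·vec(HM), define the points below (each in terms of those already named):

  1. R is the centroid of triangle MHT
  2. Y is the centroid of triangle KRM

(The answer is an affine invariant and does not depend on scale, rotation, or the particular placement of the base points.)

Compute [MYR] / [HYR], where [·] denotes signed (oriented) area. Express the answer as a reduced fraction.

[MYR]:[HYR] = 6

Assign H = (0, 0), K = (1, 0), M = (0, 1), T = (-1, -3) — the answer is frame-independent, so this choice is without loss of generality.
1. R is the centroid of triangle MHT ⇒ R = (-1/3, -2/3)
2. Y is the centroid of triangle KRM ⇒ Y = (2/9, 1/9)
2·[MYR] = -2/3, 2·[HYR] = -1/9
[MYR]:[HYR] = -2/3:-1/9 = 6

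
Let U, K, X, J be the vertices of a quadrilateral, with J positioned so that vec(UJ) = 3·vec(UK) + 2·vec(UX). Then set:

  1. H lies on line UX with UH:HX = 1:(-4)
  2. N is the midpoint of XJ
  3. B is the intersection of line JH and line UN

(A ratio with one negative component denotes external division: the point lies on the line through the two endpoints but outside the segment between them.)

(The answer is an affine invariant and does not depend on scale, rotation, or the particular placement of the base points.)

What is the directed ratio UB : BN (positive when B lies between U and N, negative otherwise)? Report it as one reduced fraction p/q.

Choose coordinates U = (0, 0), K = (1, 0), X = (0, 1), J = (3, 2).
1. H lies on line UX with UH:HX = 1:(-4) ⇒ H = (0, -1/3)
2. N is the midpoint of XJ ⇒ N = (3/2, 3/2)
3. B is the intersection of line JH and line UN ⇒ B = (-3/2, -3/2)
B = U + t·(N−U) with t = -1, so UB:BN = t:(1−t) = -1:2

UB:BN = -1/2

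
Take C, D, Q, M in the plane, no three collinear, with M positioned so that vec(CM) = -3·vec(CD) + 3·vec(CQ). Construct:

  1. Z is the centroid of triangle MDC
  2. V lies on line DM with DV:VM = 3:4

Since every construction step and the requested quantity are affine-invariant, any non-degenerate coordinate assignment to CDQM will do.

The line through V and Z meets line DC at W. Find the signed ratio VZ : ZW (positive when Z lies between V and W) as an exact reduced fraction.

VZ:ZW = 2/7

Choose coordinates C = (0, 0), D = (1, 0), Q = (0, 1), M = (-3, 3).
1. Z is the centroid of triangle MDC ⇒ Z = (-2/3, 1)
2. V lies on line DM with DV:VM = 3:4 ⇒ V = (-5/7, 9/7)
line VZ meets DC at W = (-1/2, 0)
Z = V + t·(W−V) with t = 2/9, so VZ:ZW = 2/9:7/9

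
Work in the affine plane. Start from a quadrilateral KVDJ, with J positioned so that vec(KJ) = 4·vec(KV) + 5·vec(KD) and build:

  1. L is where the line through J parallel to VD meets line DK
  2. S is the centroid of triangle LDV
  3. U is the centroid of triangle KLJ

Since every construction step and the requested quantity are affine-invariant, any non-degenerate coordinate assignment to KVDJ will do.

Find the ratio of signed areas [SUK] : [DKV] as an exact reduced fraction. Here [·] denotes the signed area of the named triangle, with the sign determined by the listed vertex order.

[SUK]:[DKV] = -26/9

Assign K = (0, 0), V = (1, 0), D = (0, 1), J = (4, 5) — the answer is frame-independent, so this choice is without loss of generality.
1. L is where the line through J parallel to VD meets line DK ⇒ L = (0, 9)
2. S is the centroid of triangle LDV ⇒ S = (1/3, 10/3)
3. U is the centroid of triangle KLJ ⇒ U = (4/3, 14/3)
2·[SUK] = -26/9, 2·[DKV] = 1
[SUK]:[DKV] = -26/9:1 = -26/9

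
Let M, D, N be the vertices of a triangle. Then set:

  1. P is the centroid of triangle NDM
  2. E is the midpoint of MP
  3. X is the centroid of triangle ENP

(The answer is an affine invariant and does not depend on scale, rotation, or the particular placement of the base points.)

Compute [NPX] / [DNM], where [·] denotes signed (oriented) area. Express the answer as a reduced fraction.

Work in coordinates with M = (0, 0), D = (1, 0), N = (0, 1).
1. P is the centroid of triangle NDM ⇒ P = (1/3, 1/3)
2. E is the midpoint of MP ⇒ E = (1/6, 1/6)
3. X is the centroid of triangle ENP ⇒ X = (1/6, 1/2)
2·[NPX] = -1/18, 2·[DNM] = 1
[NPX]:[DNM] = -1/18:1 = -1/18

[NPX]:[DNM] = -1/18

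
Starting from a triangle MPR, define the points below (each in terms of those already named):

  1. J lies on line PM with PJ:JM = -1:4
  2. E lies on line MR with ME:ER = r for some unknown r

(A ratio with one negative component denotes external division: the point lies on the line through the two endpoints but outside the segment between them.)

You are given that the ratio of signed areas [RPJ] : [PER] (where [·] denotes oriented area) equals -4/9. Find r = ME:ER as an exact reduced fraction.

r = 1/3

Work in coordinates with M = (0, 0), P = (1, 0), R = (0, 1).
1. J lies on line PM with PJ:JM = -1:4 ⇒ J = (4/3, 0)
2. With ME:ER = r, write λ = r/(r+1) so E = M + λ·(R−M); E is affine-linear in λ
Every point depending on E is an affine combination of E and λ-independent points, so each such coordinate is linear in λ; the λ² term in each signed area is a multiple of (R−M)×(R−M) = 0, so 2·[RPJ] and 2·[PER] are each linear in λ. Evaluating at λ=0 and λ=1:
  2·[RPJ] = 1/3,   2·[PER] = λ − 1
So [RPJ]:[PER] = (1/3) / (λ − 1). Setting this equal to -4/9:
  1/3 = -4/9·(λ − 1)  ⇒  λ = 1/4
Then r = λ/(1−λ) = (1/4)/(3/4) = 1/3. Check: with r = 1/3, E = (0, 1/4) and [RPJ]:[PER] = -4/9 as required.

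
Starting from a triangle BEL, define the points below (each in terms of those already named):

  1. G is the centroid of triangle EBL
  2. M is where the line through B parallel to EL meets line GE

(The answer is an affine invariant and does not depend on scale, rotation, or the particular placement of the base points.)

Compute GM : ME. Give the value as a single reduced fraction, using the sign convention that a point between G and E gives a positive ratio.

GM:ME = -2/3

Assign B = (0, 0), E = (1, 0), L = (0, 1) — the answer is frame-independent, so this choice is without loss of generality.
1. G is the centroid of triangle EBL ⇒ G = (1/3, 1/3)
2. M is where the line through B parallel to EL meets line GE ⇒ M = (-1, 1)
M = G + t·(E−G) with t = -2, so GM:ME = t:(1−t) = -2:3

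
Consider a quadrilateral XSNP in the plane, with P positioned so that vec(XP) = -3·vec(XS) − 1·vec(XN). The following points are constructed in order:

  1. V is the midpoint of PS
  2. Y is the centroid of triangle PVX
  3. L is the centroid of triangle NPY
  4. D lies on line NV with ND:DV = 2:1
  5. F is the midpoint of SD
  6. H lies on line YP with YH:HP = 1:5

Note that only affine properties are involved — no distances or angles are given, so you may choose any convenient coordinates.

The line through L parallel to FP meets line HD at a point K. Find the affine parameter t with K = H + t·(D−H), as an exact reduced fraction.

t = 83/65

Set X = (0, 0), S = (1, 0), N = (0, 1), P = (-3, -1); any affine frame gives the same invariant.
1. V is the midpoint of PS ⇒ V = (-1, -1/2)
2. Y is the centroid of triangle PVX ⇒ Y = (-4/3, -1/2)
3. L is the centroid of triangle NPY ⇒ L = (-13/9, -1/6)
4. D lies on line NV with ND:DV = 2:1 ⇒ D = (-2/3, 0)
5. F is the midpoint of SD ⇒ F = (1/6, 0)
6. H lies on line YP with YH:HP = 1:5 ⇒ H = (-29/18, -7/12)
through L parallel to FP: direction (-19/6, -1); meets HD at K = (-79/195, 21/130)
K = H + t·(D−H) with t = 83/65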